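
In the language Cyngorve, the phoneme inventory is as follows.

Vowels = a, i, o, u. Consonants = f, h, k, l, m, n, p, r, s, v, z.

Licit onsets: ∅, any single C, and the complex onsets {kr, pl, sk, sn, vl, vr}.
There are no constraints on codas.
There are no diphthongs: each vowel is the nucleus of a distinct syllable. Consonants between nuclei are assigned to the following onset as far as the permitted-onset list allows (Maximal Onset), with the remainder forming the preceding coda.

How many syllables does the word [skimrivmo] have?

Vowels present: i, i, o; each is a nucleus, giving 3 syllables.

3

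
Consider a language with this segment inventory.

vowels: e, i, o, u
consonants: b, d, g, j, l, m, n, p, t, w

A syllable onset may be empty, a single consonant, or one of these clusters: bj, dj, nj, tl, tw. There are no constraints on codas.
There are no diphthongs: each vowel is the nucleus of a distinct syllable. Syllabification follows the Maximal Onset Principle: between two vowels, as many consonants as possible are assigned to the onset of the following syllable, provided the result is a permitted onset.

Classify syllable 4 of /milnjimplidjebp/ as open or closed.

Nuclei (vowels): i, i, i, e → 4 syllables.
/i…i/ gap (V1→V2): /lnj/ — longest licit onset from the right is /nj/, leaving /l/ as coda.
/i…i/ gap (V2→V3): /mpl/ — longest licit onset from the right is /l/, leaving /mp/ as coda.
/i…e/ gap (V3→V4): cluster /dj/ — /dj/ is itself a permitted onset, so the whole cluster goes right; preceding coda = ∅.
Syllabification: mil.njimp.li.djebp.
Syllable 4 is /djebp/ with coda /bp/, so it is closed.

closed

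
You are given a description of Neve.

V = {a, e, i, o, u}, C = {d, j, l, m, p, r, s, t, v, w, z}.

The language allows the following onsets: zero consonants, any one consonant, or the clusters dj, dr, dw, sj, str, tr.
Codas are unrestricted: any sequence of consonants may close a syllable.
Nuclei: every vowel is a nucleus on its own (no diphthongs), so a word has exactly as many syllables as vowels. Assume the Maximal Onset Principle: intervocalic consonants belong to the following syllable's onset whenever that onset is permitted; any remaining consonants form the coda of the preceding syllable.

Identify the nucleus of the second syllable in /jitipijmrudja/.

The vowels are i, i, i, u, a — 5 nuclei, so 5 syllables.
The second nucleus (vowel 2 from the left) is /i/.

i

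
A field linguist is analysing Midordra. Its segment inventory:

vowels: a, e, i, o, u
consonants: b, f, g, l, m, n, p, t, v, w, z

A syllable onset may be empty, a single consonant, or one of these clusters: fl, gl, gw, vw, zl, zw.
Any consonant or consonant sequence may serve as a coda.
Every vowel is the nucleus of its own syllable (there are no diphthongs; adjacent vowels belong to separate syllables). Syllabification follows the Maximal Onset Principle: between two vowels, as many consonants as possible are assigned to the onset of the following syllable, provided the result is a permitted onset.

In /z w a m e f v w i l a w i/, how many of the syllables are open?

Nuclei (vowels): a, e, i, a, i → 5 syllables.
V1 /a/ – V2 /e/: just /m/ — single C goes to the following onset.
V2 /e/ – V3 /i/: cluster /fvw/ — the longest permitted-onset suffix is /vw/; onset = /vw/, preceding coda = /f/.
V3 /i/ – V4 /a/: /l/ → onset of the next syllable (single consonants are always licit onsets).
V4 /a/ – V5 /i/: just /w/ — single C goes to the following onset.
Putting it together: zwa.mef.vwi.la.wi.
Classifying each syllable: /zwa/ (open), /mef/ (closed), /vwi/ (open), /la/ (open), /wi/ (open).
Open syllables: 4.

4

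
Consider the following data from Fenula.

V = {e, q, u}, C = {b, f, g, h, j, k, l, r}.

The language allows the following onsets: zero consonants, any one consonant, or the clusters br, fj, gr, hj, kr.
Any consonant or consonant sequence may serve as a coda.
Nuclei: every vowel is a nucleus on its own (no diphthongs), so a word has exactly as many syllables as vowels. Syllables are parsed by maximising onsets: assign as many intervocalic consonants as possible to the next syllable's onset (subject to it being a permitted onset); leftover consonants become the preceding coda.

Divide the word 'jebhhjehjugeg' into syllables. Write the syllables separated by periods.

Vowels present: e, e, u, e; each is a nucleus, giving 4 syllables.
Between /e/ (V1) and /e/ (V2): /bhhj/; trying suffixes from longest down, /hj/ is the first permitted one, so coda /bh/ | onset /hj/.
Between /e/ (V2) and /u/ (V3): /hj/ — entire cluster is a permitted onset → onset /hj/, coda ∅.
Between /u/ (V3) and /e/ (V4): just /g/ — single C goes to the following onset.

jebh.hje.hju.geg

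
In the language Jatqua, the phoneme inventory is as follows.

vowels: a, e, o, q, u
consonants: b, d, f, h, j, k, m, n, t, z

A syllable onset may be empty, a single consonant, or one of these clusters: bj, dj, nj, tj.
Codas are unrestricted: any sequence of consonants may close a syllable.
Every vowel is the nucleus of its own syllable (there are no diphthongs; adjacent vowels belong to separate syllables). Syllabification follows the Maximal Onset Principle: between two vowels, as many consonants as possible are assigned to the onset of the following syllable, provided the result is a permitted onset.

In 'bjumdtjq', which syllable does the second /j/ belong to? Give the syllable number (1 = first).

Vowels present: u, q; each is a nucleus, giving 2 syllables.
V1 /u/ – V2 /q/: cluster /mdtj/ — the longest permitted-onset suffix is /tj/; onset = /tj/, preceding coda = /md/.
So the parse is bjumd.tjq.
The second /j/ is in the onset of syllable 2 (/tjq/).

2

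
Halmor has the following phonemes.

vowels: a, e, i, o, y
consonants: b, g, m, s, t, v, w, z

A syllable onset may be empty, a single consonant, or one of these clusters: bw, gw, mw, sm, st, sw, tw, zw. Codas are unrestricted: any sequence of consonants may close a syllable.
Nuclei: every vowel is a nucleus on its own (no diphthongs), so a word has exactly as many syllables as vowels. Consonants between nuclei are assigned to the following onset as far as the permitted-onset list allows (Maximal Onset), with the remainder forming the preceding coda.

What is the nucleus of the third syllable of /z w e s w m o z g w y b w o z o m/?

Nuclei (vowels): e, o, y, o, o → 5 syllables.
The third nucleus (vowel 3 from the left) is /y/.

y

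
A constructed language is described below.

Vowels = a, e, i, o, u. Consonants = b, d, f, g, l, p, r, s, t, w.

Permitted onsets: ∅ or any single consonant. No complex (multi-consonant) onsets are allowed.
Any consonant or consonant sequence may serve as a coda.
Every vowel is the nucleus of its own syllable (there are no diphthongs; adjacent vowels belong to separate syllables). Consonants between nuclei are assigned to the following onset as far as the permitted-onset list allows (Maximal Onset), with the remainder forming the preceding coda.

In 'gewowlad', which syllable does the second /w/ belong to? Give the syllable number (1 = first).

Vowels present: e, o, a; each is a nucleus, giving 3 syllables.
V1 /e/ – V2 /o/: just /w/ — single C goes to the following onset.
V2 /o/ – V3 /a/: /wl/; trying suffixes from longest down, /l/ is the first permitted one, so coda /w/ | onset /l/.
Syllabification: ge.wow.lad.
The second /w/ is in the coda of syllable 2 (/wow/).

2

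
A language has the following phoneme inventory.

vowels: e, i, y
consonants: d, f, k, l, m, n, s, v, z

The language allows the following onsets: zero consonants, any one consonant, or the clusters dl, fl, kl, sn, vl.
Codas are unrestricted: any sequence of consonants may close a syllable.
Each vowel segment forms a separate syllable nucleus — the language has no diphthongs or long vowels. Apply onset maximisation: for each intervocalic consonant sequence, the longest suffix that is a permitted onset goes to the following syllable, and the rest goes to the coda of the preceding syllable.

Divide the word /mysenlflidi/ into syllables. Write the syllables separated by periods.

my.senl.fli.di

Nuclei (vowels): y, e, i, i → 4 syllables.
Between /y/ (V1) and /e/ (V2): /s/ → onset of the next syllable (single consonants are always licit onsets).
Between /e/ (V2) and /i/ (V3): /nlfl/ — longest licit onset from the right is /fl/, leaving /nl/ as coda.
Between /i/ (V3) and /i/ (V4): /d/ is a single consonant, so it becomes the next onset.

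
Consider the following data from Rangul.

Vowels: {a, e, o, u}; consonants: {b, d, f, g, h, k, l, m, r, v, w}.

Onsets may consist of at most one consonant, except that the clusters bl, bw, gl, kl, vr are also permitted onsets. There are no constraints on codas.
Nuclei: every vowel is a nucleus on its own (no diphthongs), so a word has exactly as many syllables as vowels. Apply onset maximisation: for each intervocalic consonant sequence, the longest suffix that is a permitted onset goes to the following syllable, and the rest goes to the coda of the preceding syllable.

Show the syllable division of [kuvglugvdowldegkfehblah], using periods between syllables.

kuv.glugv.dowl.degk.feh.blah

Nuclei (vowels): u, u, o, e, e, a → 6 syllables.
Between /u/ (V1) and /u/ (V2): /vgl/ splits as /v/ + /gl/ (/gl/ is the longest suffix that is a licit onset).
Between /u/ (V2) and /o/ (V3): /gvd/; trying suffixes from longest down, /d/ is the first permitted one, so coda /gv/ | onset /d/.
Between /o/ (V3) and /e/ (V4): /wld/; trying suffixes from longest down, /d/ is the first permitted one, so coda /wl/ | onset /d/.
Between /e/ (V4) and /e/ (V5): /gkf/; trying suffixes from longest down, /f/ is the first permitted one, so coda /gk/ | onset /f/.
Between /e/ (V5) and /a/ (V6): cluster /hbl/ — the longest permitted-onset suffix is /bl/; onset = /bl/, preceding coda = /h/.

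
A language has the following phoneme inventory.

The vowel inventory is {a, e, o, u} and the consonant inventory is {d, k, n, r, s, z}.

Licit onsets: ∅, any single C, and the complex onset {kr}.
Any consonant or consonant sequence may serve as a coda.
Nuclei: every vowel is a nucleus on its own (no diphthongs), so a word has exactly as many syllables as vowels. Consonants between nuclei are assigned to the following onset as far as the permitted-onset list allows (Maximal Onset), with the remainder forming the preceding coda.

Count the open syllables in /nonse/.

The vowels are o, e — 2 nuclei, so 2 syllables.
/o…e/ gap (V1→V2): /ns/ — longest licit onset from the right is /s/, leaving /n/ as coda.
Result: non.se.
Classifying each syllable: /non/ (closed), /se/ (open).
Open syllables: 1.

1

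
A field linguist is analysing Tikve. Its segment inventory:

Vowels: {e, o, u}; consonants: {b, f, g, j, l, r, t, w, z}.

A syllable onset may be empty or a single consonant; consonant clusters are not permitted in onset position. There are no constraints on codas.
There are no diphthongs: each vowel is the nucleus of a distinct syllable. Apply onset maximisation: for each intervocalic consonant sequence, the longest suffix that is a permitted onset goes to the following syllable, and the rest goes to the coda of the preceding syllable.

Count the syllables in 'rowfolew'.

Nuclei (vowels): o, o, e → 3 syllables.

3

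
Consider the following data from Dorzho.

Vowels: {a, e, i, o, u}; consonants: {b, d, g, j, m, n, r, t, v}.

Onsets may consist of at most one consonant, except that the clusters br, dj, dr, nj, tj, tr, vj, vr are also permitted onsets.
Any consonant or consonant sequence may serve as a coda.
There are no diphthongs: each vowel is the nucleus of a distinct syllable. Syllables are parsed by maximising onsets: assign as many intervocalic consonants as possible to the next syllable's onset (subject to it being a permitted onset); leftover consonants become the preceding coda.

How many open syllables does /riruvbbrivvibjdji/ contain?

Nuclei (vowels): i, u, i, i, i → 5 syllables.
V1 /i/ – V2 /u/: /r/ → onset of the next syllable (single consonants are always licit onsets).
V2 /u/ – V3 /i/: /vbbr/; trying suffixes from longest down, /br/ is the first permitted one, so coda /vb/ | onset /br/.
V3 /i/ – V4 /i/: /vv/ — longest licit onset from the right is /v/, leaving /v/ as coda.
V4 /i/ – V5 /i/: /bjdj/ — longest licit onset from the right is /dj/, leaving /bj/ as coda.
So the parse is ri.ruvb.briv.vibj.dji.
Classifying each syllable: /ri/ (open), /ruvb/ (closed), /briv/ (closed), /vibj/ (closed), /dji/ (open).
Open syllables: 2.

2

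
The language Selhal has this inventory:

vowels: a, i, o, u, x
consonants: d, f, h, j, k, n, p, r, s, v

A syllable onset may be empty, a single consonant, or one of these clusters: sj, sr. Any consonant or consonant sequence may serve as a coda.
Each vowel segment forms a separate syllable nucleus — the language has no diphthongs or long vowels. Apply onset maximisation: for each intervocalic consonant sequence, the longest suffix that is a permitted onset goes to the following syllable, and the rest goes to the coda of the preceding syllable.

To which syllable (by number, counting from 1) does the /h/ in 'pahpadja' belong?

1

Nuclei (vowels): a, a, a → 3 syllables.
σ1/σ2 boundary: /hp/; trying suffixes from longest down, /p/ is the first permitted one, so coda /h/ | onset /p/.
σ2/σ3 boundary: cluster /dj/ — the longest permitted-onset suffix is /j/; onset = /j/, preceding coda = /d/.
So the parse is pah.pad.ja.
The /h/ is in the coda of syllable 1 (/pah/).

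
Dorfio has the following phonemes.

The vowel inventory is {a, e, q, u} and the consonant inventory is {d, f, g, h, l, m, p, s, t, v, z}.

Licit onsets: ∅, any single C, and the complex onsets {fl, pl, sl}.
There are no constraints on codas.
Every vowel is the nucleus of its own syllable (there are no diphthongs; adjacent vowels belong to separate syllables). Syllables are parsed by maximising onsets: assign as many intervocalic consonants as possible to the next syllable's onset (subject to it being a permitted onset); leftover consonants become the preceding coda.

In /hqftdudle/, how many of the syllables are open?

Vowels present: q, u, e; each is a nucleus, giving 3 syllables.
/q…u/ gap (V1→V2): /ftd/; trying suffixes from longest down, /d/ is the first permitted one, so coda /ft/ | onset /d/.
/u…e/ gap (V2→V3): /dl/ splits as /d/ + /l/ (/l/ is the longest suffix that is a licit onset).
So the parse is hqft.dud.le.
Classifying each syllable: /hqft/ (closed), /dud/ (closed), /le/ (open).
Open syllables: 1.

1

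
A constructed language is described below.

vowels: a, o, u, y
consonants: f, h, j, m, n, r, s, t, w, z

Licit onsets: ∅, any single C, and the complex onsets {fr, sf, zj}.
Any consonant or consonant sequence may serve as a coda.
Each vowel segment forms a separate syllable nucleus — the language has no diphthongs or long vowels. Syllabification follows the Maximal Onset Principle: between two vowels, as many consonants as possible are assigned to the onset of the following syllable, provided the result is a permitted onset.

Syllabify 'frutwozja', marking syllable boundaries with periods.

The vowels are u, o, a — 3 nuclei, so 3 syllables.
Between /u/ (V1) and /o/ (V2): /tw/; trying suffixes from longest down, /w/ is the first permitted one, so coda /t/ | onset /w/.
Between /o/ (V2) and /a/ (V3): cluster /zj/ — /zj/ is itself a permitted onset, so the whole cluster goes right; preceding coda = ∅.

frut.wo.zja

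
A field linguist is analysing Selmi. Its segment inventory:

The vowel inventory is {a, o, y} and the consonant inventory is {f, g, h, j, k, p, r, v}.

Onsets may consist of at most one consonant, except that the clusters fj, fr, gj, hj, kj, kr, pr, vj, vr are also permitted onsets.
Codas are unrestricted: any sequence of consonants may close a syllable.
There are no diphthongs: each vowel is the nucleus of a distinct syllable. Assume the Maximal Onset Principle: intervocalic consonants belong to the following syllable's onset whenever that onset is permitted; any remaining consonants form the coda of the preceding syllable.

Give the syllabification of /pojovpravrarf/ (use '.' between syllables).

po.jov.pra.vrarf

The vowels are o, o, a, a — 4 nuclei, so 4 syllables.
V1 /o/ – V2 /o/: /j/ → onset of the next syllable (single consonants are always licit onsets).
V2 /o/ – V3 /a/: /vpr/; trying suffixes from longest down, /pr/ is the first permitted one, so coda /v/ | onset /pr/.
V3 /a/ – V4 /a/: /vr/ — entire cluster is a permitted onset → onset /vr/, coda ∅.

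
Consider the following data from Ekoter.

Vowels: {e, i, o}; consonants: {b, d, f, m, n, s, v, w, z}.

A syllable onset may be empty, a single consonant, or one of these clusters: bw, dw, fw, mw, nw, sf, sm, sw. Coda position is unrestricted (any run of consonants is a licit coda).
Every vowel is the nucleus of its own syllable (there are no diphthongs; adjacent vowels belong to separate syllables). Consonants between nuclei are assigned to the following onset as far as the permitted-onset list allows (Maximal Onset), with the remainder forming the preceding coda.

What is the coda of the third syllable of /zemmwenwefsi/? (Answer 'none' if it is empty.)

The vowels are e, e, e, i — 4 nuclei, so 4 syllables.
σ1/σ2 boundary: cluster /mmw/ — the longest permitted-onset suffix is /mw/; onset = /mw/, preceding coda = /m/.
σ2/σ3 boundary: /nw/ — entire cluster is a permitted onset → onset /nw/, coda ∅.
σ3/σ4 boundary: /fs/ — longest licit onset from the right is /s/, leaving /f/ as coda.
So the parse is zem.mwe.nwef.si.
Syllable 3 is /nwef/: onset /nw/, nucleus /e/, coda /f/.

f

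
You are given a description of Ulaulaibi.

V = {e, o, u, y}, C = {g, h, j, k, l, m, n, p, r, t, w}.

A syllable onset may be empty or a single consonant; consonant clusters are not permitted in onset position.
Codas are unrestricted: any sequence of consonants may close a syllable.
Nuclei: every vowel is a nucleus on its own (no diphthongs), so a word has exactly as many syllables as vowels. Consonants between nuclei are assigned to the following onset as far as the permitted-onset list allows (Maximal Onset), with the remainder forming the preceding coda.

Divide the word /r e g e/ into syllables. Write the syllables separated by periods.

Nuclei (vowels): e, e → 2 syllables.
V1 /e/ – V2 /e/: /g/ is a single consonant, so it becomes the next onset.

re.ge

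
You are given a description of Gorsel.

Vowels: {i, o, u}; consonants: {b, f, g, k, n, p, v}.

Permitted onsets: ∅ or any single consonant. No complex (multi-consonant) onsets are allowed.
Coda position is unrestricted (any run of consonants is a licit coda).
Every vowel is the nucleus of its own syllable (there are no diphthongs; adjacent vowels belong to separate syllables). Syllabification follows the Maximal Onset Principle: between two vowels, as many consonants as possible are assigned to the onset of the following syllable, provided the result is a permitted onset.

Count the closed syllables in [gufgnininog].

Nuclei (vowels): u, i, i, o → 4 syllables.
V1 /u/ – V2 /i/: /fgn/ — longest licit onset from the right is /n/, leaving /fg/ as coda.
V2 /i/ – V3 /i/: /n/ → onset of the next syllable (single consonants are always licit onsets).
V3 /i/ – V4 /o/: /n/ → onset of the next syllable (single consonants are always licit onsets).
Syllabification: gufg.ni.ni.nog.
Classifying each syllable: /gufg/ (closed), /ni/ (open), /ni/ (open), /nog/ (closed).
Closed syllables: 2.

2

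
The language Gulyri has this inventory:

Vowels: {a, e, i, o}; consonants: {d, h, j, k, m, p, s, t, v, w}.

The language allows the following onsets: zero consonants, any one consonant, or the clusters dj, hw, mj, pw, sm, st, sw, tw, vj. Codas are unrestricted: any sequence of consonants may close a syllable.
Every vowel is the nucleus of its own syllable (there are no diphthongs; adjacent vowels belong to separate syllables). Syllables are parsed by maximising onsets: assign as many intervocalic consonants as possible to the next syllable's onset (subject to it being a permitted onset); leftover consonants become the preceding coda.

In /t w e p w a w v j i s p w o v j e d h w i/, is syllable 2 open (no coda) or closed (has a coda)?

closed

Vowels present: e, a, i, o, e, i; each is a nucleus, giving 6 syllables.
V1 /e/ – V2 /a/: /pw/ is a licit onset in full, so it all attaches to the next syllable.
V2 /a/ – V3 /i/: /wvj/; trying suffixes from longest down, /vj/ is the first permitted one, so coda /w/ | onset /vj/.
V3 /i/ – V4 /o/: /spw/; trying suffixes from longest down, /pw/ is the first permitted one, so coda /s/ | onset /pw/.
V4 /o/ – V5 /e/: /vj/ — entire cluster is a permitted onset → onset /vj/, coda ∅.
V5 /e/ – V6 /i/: cluster /dhw/ — the longest permitted-onset suffix is /hw/; onset = /hw/, preceding coda = /d/.
Result: twe.pwaw.vjis.pwo.vjed.hwi.
Syllable 2 is /pwaw/ with coda /w/, so it is closed.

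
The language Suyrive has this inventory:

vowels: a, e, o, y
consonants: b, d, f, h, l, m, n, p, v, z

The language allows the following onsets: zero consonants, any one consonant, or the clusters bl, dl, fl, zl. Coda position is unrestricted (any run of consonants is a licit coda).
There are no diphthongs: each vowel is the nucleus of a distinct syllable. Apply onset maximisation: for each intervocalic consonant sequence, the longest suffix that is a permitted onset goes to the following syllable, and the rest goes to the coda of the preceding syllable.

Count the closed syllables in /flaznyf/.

2

The vowels are a, y — 2 nuclei, so 2 syllables.
Between /a/ (V1) and /y/ (V2): cluster /zn/ — the longest permitted-onset suffix is /n/; onset = /n/, preceding coda = /z/.
Putting it together: flaz.nyf.
Classifying each syllable: /flaz/ (closed), /nyf/ (closed).
Closed syllables: 2.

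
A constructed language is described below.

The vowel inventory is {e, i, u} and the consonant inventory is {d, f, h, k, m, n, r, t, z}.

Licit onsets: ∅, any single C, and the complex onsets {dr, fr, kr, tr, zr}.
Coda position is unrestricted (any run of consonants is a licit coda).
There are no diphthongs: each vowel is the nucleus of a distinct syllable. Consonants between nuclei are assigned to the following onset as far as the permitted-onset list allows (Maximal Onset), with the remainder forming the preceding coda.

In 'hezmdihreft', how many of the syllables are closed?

The vowels are e, i, e — 3 nuclei, so 3 syllables.
V1 /e/ – V2 /i/: cluster /zmd/ — the longest permitted-onset suffix is /d/; onset = /d/, preceding coda = /zm/.
V2 /i/ – V3 /e/: /hr/ splits as /h/ + /r/ (/r/ is the longest suffix that is a licit onset).
So the parse is hezm.dih.reft.
Classifying each syllable: /hezm/ (closed), /dih/ (closed), /reft/ (closed).
Closed syllables: 3.

3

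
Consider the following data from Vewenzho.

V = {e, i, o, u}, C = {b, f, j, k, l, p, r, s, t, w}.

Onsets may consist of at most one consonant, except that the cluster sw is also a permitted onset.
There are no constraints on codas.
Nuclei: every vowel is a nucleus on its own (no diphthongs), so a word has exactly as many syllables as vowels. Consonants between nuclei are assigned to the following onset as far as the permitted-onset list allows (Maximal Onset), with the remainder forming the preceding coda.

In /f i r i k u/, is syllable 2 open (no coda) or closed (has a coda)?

open

The vowels are i, i, u — 3 nuclei, so 3 syllables.
/i…i/ gap (V1→V2): /r/ → onset of the next syllable (single consonants are always licit onsets).
/i…u/ gap (V2→V3): just /k/ — single C goes to the following onset.
Result: fi.ri.ku.
Syllable 2 is /ri/; it ends in its nucleus with no coda, so it is open.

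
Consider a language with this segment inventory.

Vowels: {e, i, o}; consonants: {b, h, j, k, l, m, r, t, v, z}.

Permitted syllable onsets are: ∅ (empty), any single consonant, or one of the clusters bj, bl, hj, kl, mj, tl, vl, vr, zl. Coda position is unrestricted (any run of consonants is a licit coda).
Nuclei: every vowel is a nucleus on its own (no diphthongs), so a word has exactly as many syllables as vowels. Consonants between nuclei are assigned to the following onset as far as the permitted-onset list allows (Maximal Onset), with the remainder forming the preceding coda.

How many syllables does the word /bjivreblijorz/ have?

4

Nuclei (vowels): i, e, i, o → 4 syllables.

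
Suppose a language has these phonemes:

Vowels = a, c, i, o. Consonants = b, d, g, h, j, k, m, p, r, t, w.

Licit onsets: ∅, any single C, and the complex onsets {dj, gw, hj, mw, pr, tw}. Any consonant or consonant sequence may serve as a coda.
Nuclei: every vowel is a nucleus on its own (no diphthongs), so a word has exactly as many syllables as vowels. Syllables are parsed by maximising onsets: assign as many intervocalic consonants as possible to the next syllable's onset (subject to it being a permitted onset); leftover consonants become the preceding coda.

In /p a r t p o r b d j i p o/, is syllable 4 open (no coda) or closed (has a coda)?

open

Vowels present: a, o, i, o; each is a nucleus, giving 4 syllables.
Between /a/ (V1) and /o/ (V2): /rtp/ — longest licit onset from the right is /p/, leaving /rt/ as coda.
Between /o/ (V2) and /i/ (V3): cluster /rbdj/ — the longest permitted-onset suffix is /dj/; onset = /dj/, preceding coda = /rb/.
Between /i/ (V3) and /o/ (V4): just /p/ — single C goes to the following onset.
Putting it together: part.porb.dji.po.
Syllable 4 is /po/; it ends in its nucleus with no coda, so it is open.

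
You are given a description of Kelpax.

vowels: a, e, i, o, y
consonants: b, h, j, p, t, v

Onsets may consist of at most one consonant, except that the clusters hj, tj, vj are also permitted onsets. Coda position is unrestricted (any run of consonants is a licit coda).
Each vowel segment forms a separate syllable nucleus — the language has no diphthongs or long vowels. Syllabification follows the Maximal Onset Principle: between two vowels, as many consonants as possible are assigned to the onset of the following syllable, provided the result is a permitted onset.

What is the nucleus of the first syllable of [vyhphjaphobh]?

Nuclei (vowels): y, a, o → 3 syllables.
The first nucleus (vowel 1 from the left) is /y/.

y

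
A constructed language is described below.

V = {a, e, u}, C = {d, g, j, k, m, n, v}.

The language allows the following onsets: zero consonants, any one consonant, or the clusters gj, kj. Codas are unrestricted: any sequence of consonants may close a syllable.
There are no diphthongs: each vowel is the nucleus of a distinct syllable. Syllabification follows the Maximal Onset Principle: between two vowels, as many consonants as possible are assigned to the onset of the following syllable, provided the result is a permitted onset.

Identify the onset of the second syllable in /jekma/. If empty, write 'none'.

The vowels are e, a — 2 nuclei, so 2 syllables.
Between /e/ (V1) and /a/ (V2): /km/; trying suffixes from longest down, /m/ is the first permitted one, so coda /k/ | onset /m/.
Result: jek.ma.
Syllable 2 is /ma/: onset /m/, nucleus /a/, coda ∅.

m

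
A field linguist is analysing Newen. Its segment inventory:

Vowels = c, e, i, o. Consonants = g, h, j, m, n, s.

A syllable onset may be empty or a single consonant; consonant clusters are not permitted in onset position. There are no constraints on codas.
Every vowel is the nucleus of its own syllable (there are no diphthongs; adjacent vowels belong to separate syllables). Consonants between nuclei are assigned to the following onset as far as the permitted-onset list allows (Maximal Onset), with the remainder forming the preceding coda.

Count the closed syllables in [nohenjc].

Nuclei (vowels): o, e, c → 3 syllables.
V1 /o/ – V2 /e/: /h/ → onset of the next syllable (single consonants are always licit onsets).
V2 /e/ – V3 /c/: cluster /nj/ — the longest permitted-onset suffix is /j/; onset = /j/, preceding coda = /n/.
So the parse is no.hen.jc.
Classifying each syllable: /no/ (open), /hen/ (closed), /jc/ (open).
Closed syllables: 1.

1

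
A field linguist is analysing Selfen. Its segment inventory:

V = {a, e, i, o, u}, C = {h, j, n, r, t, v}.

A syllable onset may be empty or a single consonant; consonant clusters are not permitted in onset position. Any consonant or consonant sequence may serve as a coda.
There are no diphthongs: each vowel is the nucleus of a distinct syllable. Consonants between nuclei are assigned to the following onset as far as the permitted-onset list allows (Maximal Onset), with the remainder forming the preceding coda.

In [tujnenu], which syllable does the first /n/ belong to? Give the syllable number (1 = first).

The vowels are u, e, u — 3 nuclei, so 3 syllables.
/u…e/ gap (V1→V2): /jn/; trying suffixes from longest down, /n/ is the first permitted one, so coda /j/ | onset /n/.
/e…u/ gap (V2→V3): /n/ → onset of the next syllable (single consonants are always licit onsets).
Putting it together: tuj.ne.nu.
The first /n/ is in the onset of syllable 2 (/ne/).

2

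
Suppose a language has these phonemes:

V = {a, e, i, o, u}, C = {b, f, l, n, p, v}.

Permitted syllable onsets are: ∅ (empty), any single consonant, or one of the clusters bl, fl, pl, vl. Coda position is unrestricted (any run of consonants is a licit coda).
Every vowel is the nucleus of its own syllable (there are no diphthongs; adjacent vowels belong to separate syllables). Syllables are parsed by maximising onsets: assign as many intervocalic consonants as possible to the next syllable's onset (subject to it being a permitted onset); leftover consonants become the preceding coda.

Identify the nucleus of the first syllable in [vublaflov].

u

The vowels are u, a, o — 3 nuclei, so 3 syllables.
The first nucleus (vowel 1 from the left) is /u/.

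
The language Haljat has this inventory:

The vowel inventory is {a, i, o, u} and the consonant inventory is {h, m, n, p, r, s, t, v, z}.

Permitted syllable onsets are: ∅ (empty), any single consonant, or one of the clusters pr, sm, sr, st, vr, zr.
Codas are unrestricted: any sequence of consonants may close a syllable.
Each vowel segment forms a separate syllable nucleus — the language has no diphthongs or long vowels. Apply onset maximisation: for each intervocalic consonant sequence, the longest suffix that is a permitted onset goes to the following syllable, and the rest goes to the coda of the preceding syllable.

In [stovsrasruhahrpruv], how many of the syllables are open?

2

Vowels present: o, a, u, a, u; each is a nucleus, giving 5 syllables.
/o…a/ gap (V1→V2): cluster /vsr/ — the longest permitted-onset suffix is /sr/; onset = /sr/, preceding coda = /v/.
/a…u/ gap (V2→V3): /sr/ — entire cluster is a permitted onset → onset /sr/, coda ∅.
/u…a/ gap (V3→V4): /h/ is a single consonant, so it becomes the next onset.
/a…u/ gap (V4→V5): /hrpr/ — longest licit onset from the right is /pr/, leaving /hr/ as coda.
So the parse is stov.sra.sru.hahr.pruv.
Classifying each syllable: /stov/ (closed), /sra/ (open), /sru/ (open), /hahr/ (closed), /pruv/ (closed).
Open syllables: 2.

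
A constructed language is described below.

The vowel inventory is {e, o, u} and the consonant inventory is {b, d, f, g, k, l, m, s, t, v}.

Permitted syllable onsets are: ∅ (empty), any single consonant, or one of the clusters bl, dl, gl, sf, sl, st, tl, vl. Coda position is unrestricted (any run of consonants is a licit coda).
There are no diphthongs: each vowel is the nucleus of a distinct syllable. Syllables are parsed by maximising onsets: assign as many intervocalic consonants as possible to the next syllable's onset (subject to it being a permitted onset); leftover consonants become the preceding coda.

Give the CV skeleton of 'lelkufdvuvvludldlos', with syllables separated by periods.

CVC.CVCC.CVC.CCVCC.CCVC

The vowels are e, u, u, u, o — 5 nuclei, so 5 syllables.
V1 /e/ – V2 /u/: /lk/ splits as /l/ + /k/ (/k/ is the longest suffix that is a licit onset).
V2 /u/ – V3 /u/: /fdv/ — longest licit onset from the right is /v/, leaving /fd/ as coda.
V3 /u/ – V4 /u/: /vvl/ splits as /v/ + /vl/ (/vl/ is the longest suffix that is a licit onset).
V4 /u/ – V5 /o/: /dldl/; trying suffixes from longest down, /dl/ is the first permitted one, so coda /dl/ | onset /dl/.
Putting it together: lel.kufd.vuv.vludl.dlos.
Mapping each syllable to C/V: /lel/ → CVC, /kufd/ → CVCC, /vuv/ → CVC, /vludl/ → CCVCC, /dlos/ → CCVC.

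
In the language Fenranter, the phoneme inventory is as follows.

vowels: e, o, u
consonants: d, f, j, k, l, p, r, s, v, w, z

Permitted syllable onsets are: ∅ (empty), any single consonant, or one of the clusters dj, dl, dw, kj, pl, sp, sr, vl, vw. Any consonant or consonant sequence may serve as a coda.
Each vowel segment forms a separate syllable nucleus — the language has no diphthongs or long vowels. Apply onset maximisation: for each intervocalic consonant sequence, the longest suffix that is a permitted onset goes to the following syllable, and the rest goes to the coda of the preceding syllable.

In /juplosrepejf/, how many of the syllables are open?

3

Nuclei (vowels): u, o, e, e → 4 syllables.
V1 /u/ – V2 /o/: /pl/ — entire cluster is a permitted onset → onset /pl/, coda ∅.
V2 /o/ – V3 /e/: /sr/ — entire cluster is a permitted onset → onset /sr/, coda ∅.
V3 /e/ – V4 /e/: just /p/ — single C goes to the following onset.
Putting it together: ju.plo.sre.pejf.
Classifying each syllable: /ju/ (open), /plo/ (open), /sre/ (open), /pejf/ (closed).
Open syllables: 3.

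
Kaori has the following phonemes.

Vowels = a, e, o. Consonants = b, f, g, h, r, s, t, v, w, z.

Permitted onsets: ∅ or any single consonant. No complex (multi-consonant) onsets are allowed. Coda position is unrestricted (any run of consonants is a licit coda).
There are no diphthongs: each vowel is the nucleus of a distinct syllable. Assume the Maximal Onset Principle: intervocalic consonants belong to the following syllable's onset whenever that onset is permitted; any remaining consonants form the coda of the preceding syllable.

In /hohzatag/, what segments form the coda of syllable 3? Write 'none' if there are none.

g

The vowels are o, a, a — 3 nuclei, so 3 syllables.
/o…a/ gap (V1→V2): cluster /hz/ — the longest permitted-onset suffix is /z/; onset = /z/, preceding coda = /h/.
/a…a/ gap (V2→V3): just /t/ — single C goes to the following onset.
Putting it together: hoh.za.tag.
Syllable 3 is /tag/: onset /t/, nucleus /a/, coda /g/.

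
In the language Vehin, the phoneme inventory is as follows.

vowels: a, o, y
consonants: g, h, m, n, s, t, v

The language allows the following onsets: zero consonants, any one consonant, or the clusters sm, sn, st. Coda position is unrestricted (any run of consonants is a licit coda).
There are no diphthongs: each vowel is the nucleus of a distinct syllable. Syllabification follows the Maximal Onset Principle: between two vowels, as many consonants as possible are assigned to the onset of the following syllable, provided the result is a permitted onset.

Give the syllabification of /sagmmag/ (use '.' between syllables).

sagm.mag

Vowels present: a, a; each is a nucleus, giving 2 syllables.
V1 /a/ – V2 /a/: /gmm/ — longest licit onset from the right is /m/, leaving /gm/ as coda.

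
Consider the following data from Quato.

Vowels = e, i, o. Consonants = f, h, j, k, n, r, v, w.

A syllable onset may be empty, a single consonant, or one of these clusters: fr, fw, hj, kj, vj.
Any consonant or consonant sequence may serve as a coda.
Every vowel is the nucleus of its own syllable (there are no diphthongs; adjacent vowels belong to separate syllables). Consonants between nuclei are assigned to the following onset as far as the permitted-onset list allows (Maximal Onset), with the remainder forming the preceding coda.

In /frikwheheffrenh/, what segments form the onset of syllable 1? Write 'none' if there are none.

The vowels are i, e, e, e — 4 nuclei, so 4 syllables.
V1 /i/ – V2 /e/: /kwh/; trying suffixes from longest down, /h/ is the first permitted one, so coda /kw/ | onset /h/.
V2 /e/ – V3 /e/: /h/ is a single consonant, so it becomes the next onset.
V3 /e/ – V4 /e/: /ffr/ splits as /f/ + /fr/ (/fr/ is the longest suffix that is a licit onset).
So the parse is frikw.he.hef.frenh.
Syllable 1 is /frikw/: onset /fr/, nucleus /i/, coda /kw/.

fr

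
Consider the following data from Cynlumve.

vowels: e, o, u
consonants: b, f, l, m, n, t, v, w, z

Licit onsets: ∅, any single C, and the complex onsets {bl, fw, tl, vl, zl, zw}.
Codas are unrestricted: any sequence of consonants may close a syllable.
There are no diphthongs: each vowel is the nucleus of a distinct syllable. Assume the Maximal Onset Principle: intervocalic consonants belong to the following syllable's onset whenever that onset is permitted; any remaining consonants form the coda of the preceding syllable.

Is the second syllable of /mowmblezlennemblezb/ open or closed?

The vowels are o, e, e, e, e — 5 nuclei, so 5 syllables.
Between /o/ (V1) and /e/ (V2): /wmbl/; trying suffixes from longest down, /bl/ is the first permitted one, so coda /wm/ | onset /bl/.
Between /e/ (V2) and /e/ (V3): cluster /zl/ — /zl/ is itself a permitted onset, so the whole cluster goes right; preceding coda = ∅.
Between /e/ (V3) and /e/ (V4): /nn/; trying suffixes from longest down, /n/ is the first permitted one, so coda /n/ | onset /n/.
Between /e/ (V4) and /e/ (V5): /mbl/ splits as /m/ + /bl/ (/bl/ is the longest suffix that is a licit onset).
Syllabification: mowm.ble.zlen.nem.blezb.
Syllable 2 is /ble/; it ends in its nucleus with no coda, so it is open.

open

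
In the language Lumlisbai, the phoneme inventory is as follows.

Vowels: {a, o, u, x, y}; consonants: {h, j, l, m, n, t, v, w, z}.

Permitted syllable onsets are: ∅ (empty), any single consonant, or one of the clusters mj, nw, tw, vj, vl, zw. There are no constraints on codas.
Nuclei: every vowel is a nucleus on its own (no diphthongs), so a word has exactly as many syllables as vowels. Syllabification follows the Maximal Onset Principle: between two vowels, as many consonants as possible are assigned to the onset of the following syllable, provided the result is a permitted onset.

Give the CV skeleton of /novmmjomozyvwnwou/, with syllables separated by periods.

CVCC.CCV.CV.CVCC.CCV.V

The vowels are o, o, o, y, o, u — 6 nuclei, so 6 syllables.
Between /o/ (V1) and /o/ (V2): cluster /vmmj/ — the longest permitted-onset suffix is /mj/; onset = /mj/, preceding coda = /vm/.
Between /o/ (V2) and /o/ (V3): just /m/ — single C goes to the following onset.
Between /o/ (V3) and /y/ (V4): just /z/ — single C goes to the following onset.
Between /y/ (V4) and /o/ (V5): /vwnw/; trying suffixes from longest down, /nw/ is the first permitted one, so coda /vw/ | onset /nw/.
Between /o/ (V5) and /u/ (V6): hiatus — the boundary sits between the two vowels.
Putting it together: novm.mjo.mo.zyvw.nwo.u.
Mapping each syllable to C/V: /novm/ → CVCC, /mjo/ → CCV, /mo/ → CV, /zyvw/ → CVCC, /nwo/ → CCV, /u/ → V.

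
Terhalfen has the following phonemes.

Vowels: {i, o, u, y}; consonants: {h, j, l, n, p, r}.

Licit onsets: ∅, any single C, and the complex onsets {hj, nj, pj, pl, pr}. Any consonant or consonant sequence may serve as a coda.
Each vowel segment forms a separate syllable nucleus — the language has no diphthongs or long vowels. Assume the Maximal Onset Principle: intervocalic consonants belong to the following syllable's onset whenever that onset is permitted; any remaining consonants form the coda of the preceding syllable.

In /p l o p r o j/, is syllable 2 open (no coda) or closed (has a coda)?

The vowels are o, o — 2 nuclei, so 2 syllables.
V1 /o/ – V2 /o/: /pr/ is a licit onset in full, so it all attaches to the next syllable.
Result: plo.proj.
Syllable 2 is /proj/ with coda /j/, so it is closed.

closed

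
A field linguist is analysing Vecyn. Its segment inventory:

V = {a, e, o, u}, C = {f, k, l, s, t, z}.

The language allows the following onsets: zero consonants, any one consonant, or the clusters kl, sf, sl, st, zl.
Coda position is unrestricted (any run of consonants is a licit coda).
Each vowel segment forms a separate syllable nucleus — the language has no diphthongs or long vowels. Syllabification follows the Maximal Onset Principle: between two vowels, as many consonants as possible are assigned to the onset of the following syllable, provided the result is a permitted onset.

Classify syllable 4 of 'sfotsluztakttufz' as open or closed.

Nuclei (vowels): o, u, a, u → 4 syllables.
σ1/σ2 boundary: /tsl/ — longest licit onset from the right is /sl/, leaving /t/ as coda.
σ2/σ3 boundary: /zt/; trying suffixes from longest down, /t/ is the first permitted one, so coda /z/ | onset /t/.
σ3/σ4 boundary: /ktt/; trying suffixes from longest down, /t/ is the first permitted one, so coda /kt/ | onset /t/.
Putting it together: sfot.sluz.takt.tufz.
Syllable 4 is /tufz/ with coda /fz/, so it is closed.

closed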